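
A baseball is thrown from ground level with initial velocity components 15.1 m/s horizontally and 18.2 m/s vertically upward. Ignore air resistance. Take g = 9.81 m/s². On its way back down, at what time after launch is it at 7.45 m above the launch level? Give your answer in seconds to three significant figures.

3.24 s

Require v_y0 t − ½ g t² = 7.45, i.e. 4.905 t² − 18.20 t + 7.45 = 0.
Quadratic formula: t = (18.20 ± √185.07) / 9.81 = (18.20 ± 13.60) / 9.81 → t = 0.4685 s or 3.242 s.
The descending-branch root is 3.242 s.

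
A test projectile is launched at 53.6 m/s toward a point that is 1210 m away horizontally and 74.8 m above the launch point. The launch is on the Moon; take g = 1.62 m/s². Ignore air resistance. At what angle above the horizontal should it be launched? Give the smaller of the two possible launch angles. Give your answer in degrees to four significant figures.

25.75°

Trajectory: y = x tanθ − g x² (1 + tan²θ)/(2v₀²). With x = 1210, y = 74.8, v₀ = 53.6, g = 1.62:
412.8 tan²θ − 1210 tanθ + (487.6) = 0.
tanθ = [1210 ± √(1210² − 4 × 412.8 × (487.6))] / (2 × 412.8) = (1210 ± 811.8) / 825.6, giving tanθ = 0.4823 or 2.449.
θ = 25.75° or 67.79°; the smaller is 25.75°.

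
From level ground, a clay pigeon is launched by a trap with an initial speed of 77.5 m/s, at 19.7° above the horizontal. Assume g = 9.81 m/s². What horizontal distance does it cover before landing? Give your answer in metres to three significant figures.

Horizontal component vₓ = 77.50 cos 19.7° = 72.96 m/s; vertical v_y0 = 77.50 sin 19.7° = 26.12 m/s.
Flight time T = 2 v_y0 / g = 5.326 s.
Horizontal distance R = vₓ T = 72.96 × 5.326 = 388.6 m.

389 m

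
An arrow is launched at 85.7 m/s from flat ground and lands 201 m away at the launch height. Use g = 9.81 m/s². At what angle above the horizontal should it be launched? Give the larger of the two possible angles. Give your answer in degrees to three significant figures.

82.2°

R = v₀² sin 2θ / g gives sin 2θ = gR/v₀² = 9.81·201/85.7² = 0.2685.
2θ = 15.57° or 180° − 15.57° = 164.4°, so θ = 7.787° or 82.21°.
The larger angle is 82.21°.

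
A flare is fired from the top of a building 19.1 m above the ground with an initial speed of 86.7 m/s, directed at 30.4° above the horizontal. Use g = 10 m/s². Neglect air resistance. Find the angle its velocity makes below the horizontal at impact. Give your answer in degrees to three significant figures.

Horizontal component vₓ = 86.70 cos 30.4° = 74.78 m/s; vertical v_y0 = 86.70 sin 30.4° = 43.87 m/s.
With up positive and y = 0 at the ground: y(t) = 19.1 + (43.87) t − 5.000 t². Setting y = 0 and taking the positive root: t = [43.87 + √(43.87² + 2·10.0·19.1)] / 10.0 = (43.87 + 48.03) / 10.0 = 9.190 s.
At impact: v_y = v_y0 − g t = −48.03 m/s; vₓ = 74.78 m/s.
Angle below horizontal: arctan(|v_y|/vₓ) = arctan(48.03/74.78) = 32.71°.

32.7°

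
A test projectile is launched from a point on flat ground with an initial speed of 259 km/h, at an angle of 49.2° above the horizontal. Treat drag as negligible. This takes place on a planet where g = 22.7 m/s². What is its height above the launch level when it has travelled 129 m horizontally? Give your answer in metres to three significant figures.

64.0 m

Convert: 259 km/h = 259/3.6 = 71.94 m/s.
Components: vₓ = 71.94 cos 49.2° = 47.01 m/s, v_y0 = 71.94 sin 49.2° = 54.46 m/s.
x = vₓ t ⇒ t = 129/47.01 = 2.744 s.
Height: y = v_y0 t − ½ g t² = 54.46 × 2.744 − 11.35 × 2.744² = 149.4 − 85.47 = 63.98 m.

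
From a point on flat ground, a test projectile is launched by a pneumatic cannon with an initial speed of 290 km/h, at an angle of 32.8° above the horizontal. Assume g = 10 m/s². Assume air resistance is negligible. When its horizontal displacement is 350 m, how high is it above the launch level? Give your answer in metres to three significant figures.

92.0 m

Convert: 290 km/h = 290/3.6 = 80.56 m/s.
Horizontal component vₓ = 80.56 cos 32.8° = 67.71 m/s; vertical v_y0 = 80.56 sin 32.8° = 43.64 m/s.
At x = 350 m, t = x/vₓ = 350/67.71 = 5.169 s.
Height: y = v_y0 t − ½ g t² = 43.64 × 5.169 − 5.000 × 5.169² = 225.6 − 133.6 = 91.97 m.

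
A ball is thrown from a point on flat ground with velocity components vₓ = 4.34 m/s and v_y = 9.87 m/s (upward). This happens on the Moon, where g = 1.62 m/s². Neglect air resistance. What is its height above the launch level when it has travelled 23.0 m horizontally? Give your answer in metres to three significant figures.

At x = 23.0 m, t = x/vₓ = 23.0/4.340 = 5.300 s.
Height: y = v_y0 t − ½ g t² = 9.870 × 5.300 − 0.8100 × 5.300² = 52.31 − 22.75 = 29.56 m.

29.6 m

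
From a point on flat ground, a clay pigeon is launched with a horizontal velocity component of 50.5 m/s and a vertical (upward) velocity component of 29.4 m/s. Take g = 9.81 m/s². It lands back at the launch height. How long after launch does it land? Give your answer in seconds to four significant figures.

5.994 s

It returns to y = 0 when t = 2 v_y0 / g = 2(29.40)/9.81 = 5.994 s.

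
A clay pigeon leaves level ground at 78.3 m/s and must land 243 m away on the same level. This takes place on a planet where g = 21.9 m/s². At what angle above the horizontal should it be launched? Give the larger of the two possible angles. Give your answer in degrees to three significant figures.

59.9°

Level-ground range R = v₀² sin(2θ)/g ⇒ sin(2θ) = gR/v₀² = 21.9 × 243 / 78.3² = 0.8680.
2θ = 60.23° or 180° − 60.23° = 119.8°, so θ = 30.11° or 59.89°.
The larger angle is 59.89°.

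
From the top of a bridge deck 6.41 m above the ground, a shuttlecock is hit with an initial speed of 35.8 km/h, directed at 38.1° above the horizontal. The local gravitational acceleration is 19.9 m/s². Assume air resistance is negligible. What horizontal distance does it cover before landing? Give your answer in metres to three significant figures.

9.14 m

Convert: 35.8 km/h = 35.8/3.6 = 9.944 m/s.
vₓ = 9.944 cos 38.1° = 7.826 m/s; v_y0 = 9.944 sin 38.1° = 6.136 m/s.
Vertical motion (up positive, ground at y = 0): 9.950 t² − (6.136) t − 6.41 = 0, so t = (6.136 + √(6.136² + 2·19.9·6.41)) / 19.9 = (6.136 + 17.11) / 19.9 = 1.168 s.
Horizontal distance: R = vₓ t = 7.826 × 1.168 = 9.142 m.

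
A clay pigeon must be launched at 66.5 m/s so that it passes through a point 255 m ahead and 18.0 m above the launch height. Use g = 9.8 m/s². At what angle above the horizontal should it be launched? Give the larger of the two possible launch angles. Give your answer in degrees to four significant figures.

72.34°

Trajectory: y = x tanθ − g x² (1 + tan²θ)/(2v₀²). With x = 255, y = 18.0, v₀ = 66.5, g = 9.80:
72.05 tan²θ − 255 tanθ + (90.05) = 0.
tanθ = [255 ± √(255² − 4 × 72.05 × (90.05))] / (2 × 72.05) = (255 ± 197.7) / 144.1, giving tanθ = 0.3979 or 3.141.
θ = 21.70° or 72.34°; the larger is 72.34°.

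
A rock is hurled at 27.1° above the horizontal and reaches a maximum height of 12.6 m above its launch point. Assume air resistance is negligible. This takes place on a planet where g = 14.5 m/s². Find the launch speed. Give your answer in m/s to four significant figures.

41.96 m/s

At the peak v_y = 0, so v_y0 = √(2gH) = √(2 × 14.5 × 12.6) = 19.12 m/s.
v_y0 = v₀ sin θ ⇒ v₀ = 19.12 / sin 27.1° = 41.96 m/s.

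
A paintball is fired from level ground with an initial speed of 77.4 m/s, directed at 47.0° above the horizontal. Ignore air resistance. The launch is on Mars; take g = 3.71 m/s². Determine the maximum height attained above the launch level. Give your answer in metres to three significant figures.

432 m

Resolve: vₓ = 77.40 cos 47.0° = 52.79 m/s and v_y0 = 77.40 sin 47.0° = 56.61 m/s.
At the apex v_y = 0, so H = v_y0²/(2g) = 56.61²/7.420 = 431.9 m.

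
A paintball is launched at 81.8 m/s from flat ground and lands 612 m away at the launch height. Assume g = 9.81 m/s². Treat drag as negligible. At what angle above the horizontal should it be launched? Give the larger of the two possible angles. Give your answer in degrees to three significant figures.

58.1°

From R = (v₀²/g) sin 2θ: sin 2θ = 9.81 × 612 / 6691.2 = 0.8973.
2θ = 63.80° or 180° − 63.80° = 116.2°, so θ = 31.90° or 58.10°.
The larger angle is 58.10°.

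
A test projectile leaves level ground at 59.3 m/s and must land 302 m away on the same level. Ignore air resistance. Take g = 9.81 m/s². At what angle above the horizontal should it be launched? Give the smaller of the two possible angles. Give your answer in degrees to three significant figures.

R = v₀² sin 2θ / g gives sin 2θ = gR/v₀² = 9.81·302/59.3² = 0.8425.
2θ = 57.40° or 180° − 57.40° = 122.6°, so θ = 28.70° or 61.30°.
The smaller angle is 28.70°.

28.7°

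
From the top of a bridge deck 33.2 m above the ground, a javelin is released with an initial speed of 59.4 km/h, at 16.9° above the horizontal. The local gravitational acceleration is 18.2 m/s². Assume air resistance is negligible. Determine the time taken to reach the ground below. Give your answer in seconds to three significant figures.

2.19 s

Convert: 59.4 km/h = 59.4/3.6 = 16.50 m/s.
Horizontal component vₓ = 16.50 cos 16.9° = 15.79 m/s; vertical v_y0 = 16.50 sin 16.9° = 4.797 m/s.
Vertical motion (up positive, ground at y = 0): 9.100 t² − (4.797) t − 33.2 = 0, so t = (4.797 + √(4.797² + 2·18.2·33.2)) / 18.2 = (4.797 + 35.09) / 18.2 = 2.192 s.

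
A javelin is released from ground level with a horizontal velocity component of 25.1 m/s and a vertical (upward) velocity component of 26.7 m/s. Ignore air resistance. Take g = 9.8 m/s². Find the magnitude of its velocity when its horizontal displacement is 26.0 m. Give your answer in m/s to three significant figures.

Time to reach x = 26.0 m: t = x/vₓ = 26.0/25.10 = 1.036 s.
Vertical velocity there: v_y = v_y0 − g t = 26.70 − 9.80 × 1.036 = 16.55 m/s.
Speed: √(vₓ² + v_y²) = √(25.10² + 16.55²) = 30.06 m/s.

30.1 m/s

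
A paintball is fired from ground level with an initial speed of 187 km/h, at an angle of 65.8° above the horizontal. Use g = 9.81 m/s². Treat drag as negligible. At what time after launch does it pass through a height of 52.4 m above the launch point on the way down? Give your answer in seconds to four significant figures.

8.385 s

Convert: 187 km/h = 187/3.6 = 51.94 m/s.
Components: vₓ = 51.94 cos 65.8° = 21.29 m/s, v_y0 = 51.94 sin 65.8° = 47.38 m/s.
Height y(t) = 47.38 t − 4.905 t² = 52.4 gives 4.905 t² − 47.38 t + 52.4 = 0.
Quadratic formula: t = (47.38 ± √1216.7) / 9.81 = (47.38 ± 34.88) / 9.81 → t = 1.274 s or 8.385 s.
The descending-branch root is 8.385 s.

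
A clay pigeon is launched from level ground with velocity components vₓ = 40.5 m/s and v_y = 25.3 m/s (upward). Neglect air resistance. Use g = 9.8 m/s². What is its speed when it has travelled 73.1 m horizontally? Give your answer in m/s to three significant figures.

41.2 m/s

x = vₓ t ⇒ t = 73.1/40.50 = 1.805 s.
Vertical velocity there: v_y = v_y0 − g t = 25.30 − 9.80 × 1.805 = 7.612 m/s.
Speed: √(vₓ² + v_y²) = √(40.50² + 7.612²) = 41.21 m/s.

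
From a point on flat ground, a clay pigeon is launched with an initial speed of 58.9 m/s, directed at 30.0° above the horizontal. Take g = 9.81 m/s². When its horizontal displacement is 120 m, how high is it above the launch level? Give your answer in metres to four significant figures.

Resolve: vₓ = 58.90 cos 30.0° = 51.01 m/s and v_y0 = 58.90 sin 30.0° = 29.45 m/s.
Time to reach x = 120 m: t = x/vₓ = 120/51.01 = 2.353 s.
Height: y = v_y0 t − ½ g t² = 29.45 × 2.353 − 4.905 × 2.353² = 69.28 − 27.15 = 42.14 m.

42.14 m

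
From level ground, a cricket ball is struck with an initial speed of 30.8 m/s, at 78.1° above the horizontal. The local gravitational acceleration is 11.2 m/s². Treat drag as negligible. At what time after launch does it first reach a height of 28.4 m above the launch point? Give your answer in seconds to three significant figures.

Resolve: vₓ = 30.80 cos 78.1° = 6.351 m/s and v_y0 = 30.80 sin 78.1° = 30.14 m/s.
Require v_y0 t − ½ g t² = 28.4, i.e. 5.600 t² − 30.14 t + 28.4 = 0.
t = [30.14 ± √(30.14² − 2·11.2·28.4)] / 11.2 = (30.14 ± 16.50) / 11.2, so t = 1.218 s or t = 4.164 s.
The first (ascending) time is 1.218 s.

1.22 s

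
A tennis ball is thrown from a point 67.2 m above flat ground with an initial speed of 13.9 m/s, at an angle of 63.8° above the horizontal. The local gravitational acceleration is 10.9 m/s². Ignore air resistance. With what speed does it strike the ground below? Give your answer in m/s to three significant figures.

Resolve: vₓ = 13.90 cos 63.8° = 6.137 m/s and v_y0 = 13.90 sin 63.8° = 12.47 m/s.
With up positive and y = 0 at the ground: y(t) = 67.2 + (12.47) t − 5.450 t². Setting y = 0 and taking the positive root: t = [12.47 + √(12.47² + 2·10.9·67.2)] / 10.9 = (12.47 + 40.26) / 10.9 = 4.837 s.
Vertical velocity at impact: v_y = v_y0 − g t = 12.47 − 10.9 × 4.837 = −40.26 m/s.
Speed: |v| = √(vₓ² + v_y²) = √(6.137² + 40.26²) = 40.72 m/s.

40.7 m/s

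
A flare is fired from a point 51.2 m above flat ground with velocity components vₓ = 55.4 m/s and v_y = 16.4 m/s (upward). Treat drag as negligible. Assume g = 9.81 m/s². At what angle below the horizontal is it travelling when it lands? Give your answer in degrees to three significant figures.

32.8°

The projectile lands when y = 51.2 + (16.40) t − ½·9.81·t² = 0. Positive root: t = (16.40 + √(16.40² + 2·9.81·51.2)) / 9.81 = (16.40 + 35.69) / 9.81 = 5.309 s.
At impact: v_y = v_y0 − g t = −35.69 m/s; vₓ = 55.40 m/s.
Angle below horizontal: arctan(|v_y|/vₓ) = arctan(35.69/55.40) = 32.79°.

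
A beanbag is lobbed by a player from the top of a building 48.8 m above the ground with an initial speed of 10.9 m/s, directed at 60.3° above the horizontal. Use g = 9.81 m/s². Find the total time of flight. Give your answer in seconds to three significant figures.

Components: vₓ = 10.90 cos 60.3° = 5.400 m/s, v_y0 = 10.90 sin 60.3° = 9.468 m/s.
Vertical motion (up positive, ground at y = 0): 4.905 t² − (9.468) t − 48.8 = 0, so t = (9.468 + √(9.468² + 2·9.81·48.8)) / 9.81 = (9.468 + 32.36) / 9.81 = 4.264 s.

4.26 s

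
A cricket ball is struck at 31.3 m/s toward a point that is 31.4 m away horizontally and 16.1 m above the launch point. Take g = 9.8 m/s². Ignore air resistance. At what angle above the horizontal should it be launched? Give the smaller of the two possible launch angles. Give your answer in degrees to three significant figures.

Trajectory: y = x tanθ − g x² (1 + tan²θ)/(2v₀²). With x = 31.4, y = 16.1, v₀ = 31.3, g = 9.80:
4.931 tan²θ − 31.4 tanθ + (21.03) = 0.
tanθ = [31.4 ± √(31.4² − 4 × 4.931 × (21.03))] / (2 × 4.931) = (31.4 ± 23.90) / 9.863, giving tanθ = 0.7607 or 5.607.
θ = 37.26° or 79.89°; the smaller is 37.26°.

37.3°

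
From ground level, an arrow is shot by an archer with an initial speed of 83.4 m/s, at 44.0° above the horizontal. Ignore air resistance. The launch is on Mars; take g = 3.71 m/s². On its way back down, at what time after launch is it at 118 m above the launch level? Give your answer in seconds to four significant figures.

29.04 s

Resolve: vₓ = 83.40 cos 44.0° = 59.99 m/s and v_y0 = 83.40 sin 44.0° = 57.93 m/s.
Set y = v_y0 t − ½ g t² = 118: 1.855 t² − 57.93 t + 118 = 0.
Quadratic formula: t = (57.93 ± √2480.8) / 3.71 = (57.93 ± 49.81) / 3.71 → t = 2.190 s or 29.04 s.
The descending-branch root is 29.04 s.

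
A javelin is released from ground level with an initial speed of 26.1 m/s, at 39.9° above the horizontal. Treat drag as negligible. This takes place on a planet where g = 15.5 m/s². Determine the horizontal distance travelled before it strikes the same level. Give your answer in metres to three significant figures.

43.3 m

Resolve: vₓ = 26.10 cos 39.9° = 20.02 m/s and v_y0 = 26.10 sin 39.9° = 16.74 m/s.
Time aloft: T = 2 v_y0 / g = 2 × 16.74 / 15.5 = 2.160 s.
Range: R = vₓ T = 20.02 × 2.160 = 43.25 m.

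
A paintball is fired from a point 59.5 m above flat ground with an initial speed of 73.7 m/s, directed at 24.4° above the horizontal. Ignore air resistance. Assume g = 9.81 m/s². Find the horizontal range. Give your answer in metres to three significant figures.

521 m

vₓ = 73.70 cos 24.4° = 67.12 m/s; v_y0 = 73.70 sin 24.4° = 30.45 m/s.
With up positive and y = 0 at the ground: y(t) = 59.5 + (30.45) t − 4.905 t². Setting y = 0 and taking the positive root: t = [30.45 + √(30.45² + 2·9.81·59.5)] / 9.81 = (30.45 + 45.76) / 9.81 = 7.769 s.
Horizontal distance: R = vₓ t = 67.12 × 7.769 = 521.4 m.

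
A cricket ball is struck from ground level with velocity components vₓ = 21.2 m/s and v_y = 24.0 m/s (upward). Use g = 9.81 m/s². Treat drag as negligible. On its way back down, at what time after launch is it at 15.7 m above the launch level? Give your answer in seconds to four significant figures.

Require v_y0 t − ½ g t² = 15.7, i.e. 4.905 t² − 24.00 t + 15.7 = 0.
t = [24.00 ± √(24.00² − 2·9.81·15.7)] / 9.81 = (24.00 ± 16.37) / 9.81, so t = 0.7778 s or t = 4.115 s.
The descending-branch root is 4.115 s.

4.115 s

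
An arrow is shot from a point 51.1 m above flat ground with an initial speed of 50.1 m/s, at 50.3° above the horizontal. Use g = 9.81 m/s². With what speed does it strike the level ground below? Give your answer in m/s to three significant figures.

59.3 m/s

Resolve: vₓ = 50.10 cos 50.3° = 32.00 m/s and v_y0 = 50.10 sin 50.3° = 38.55 m/s.
The projectile lands when y = 51.1 + (38.55) t − ½·9.81·t² = 0. Positive root: t = (38.55 + √(38.55² + 2·9.81·51.1)) / 9.81 = (38.55 + 49.88) / 9.81 = 9.014 s.
Vertical velocity at impact: v_y = v_y0 − g t = 38.55 − 9.81 × 9.014 = −49.88 m/s.
Speed: |v| = √(vₓ² + v_y²) = √(32.00² + 49.88²) = 59.27 m/s.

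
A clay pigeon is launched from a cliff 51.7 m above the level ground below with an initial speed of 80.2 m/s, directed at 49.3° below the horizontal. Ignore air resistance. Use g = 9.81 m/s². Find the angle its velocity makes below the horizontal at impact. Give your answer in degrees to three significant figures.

vₓ = 80.20 cos 49.3° = 52.30 m/s; v_y0 = −60.80 m/s (downward).
With up positive and y = 0 at the ground: y(t) = 51.7 + (−60.80) t − 4.905 t². Setting y = 0 and taking the positive root: t = [−60.80 + √(60.80² + 2·9.81·51.7)] / 9.81 = (−60.80 + 68.64) / 9.81 = 0.7988 s.
At impact: v_y = v_y0 − g t = −68.64 m/s; vₓ = 52.30 m/s.
Angle below horizontal: arctan(|v_y|/vₓ) = arctan(68.64/52.30) = 52.69°.

52.7°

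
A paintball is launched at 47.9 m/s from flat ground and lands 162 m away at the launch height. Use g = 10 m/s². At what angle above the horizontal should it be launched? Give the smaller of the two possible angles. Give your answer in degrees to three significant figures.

Level-ground range R = v₀² sin(2θ)/g ⇒ sin(2θ) = gR/v₀² = 10.0 × 162 / 47.9² = 0.7061.
2θ = 44.92° or 180° − 44.92° = 135.1°, so θ = 22.46° or 67.54°.
The smaller angle is 22.46°.

22.5°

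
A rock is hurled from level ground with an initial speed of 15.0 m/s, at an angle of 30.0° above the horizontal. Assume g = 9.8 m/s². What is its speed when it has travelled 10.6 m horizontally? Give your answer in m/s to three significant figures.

13.0 m/s

Resolve: vₓ = 15.00 cos 30.0° = 12.99 m/s and v_y0 = 15.00 sin 30.0° = 7.500 m/s.
x = vₓ t ⇒ t = 10.6/12.99 = 0.8160 s.
Vertical velocity there: v_y = v_y0 − g t = 7.500 − 9.80 × 0.8160 = −0.4967 m/s.
Speed: √(vₓ² + v_y²) = √(12.99² + 0.4967²) = 13.00 m/s.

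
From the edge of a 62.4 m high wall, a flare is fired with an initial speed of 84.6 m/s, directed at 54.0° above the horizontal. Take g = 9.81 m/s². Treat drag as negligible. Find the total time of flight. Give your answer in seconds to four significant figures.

Resolve: vₓ = 84.60 cos 54.0° = 49.73 m/s and v_y0 = 84.60 sin 54.0° = 68.44 m/s.
The projectile lands when y = 62.4 + (68.44) t − ½·9.81·t² = 0. Positive root: t = (68.44 + √(68.44² + 2·9.81·62.4)) / 9.81 = (68.44 + 76.87) / 9.81 = 14.81 s.

14.81 s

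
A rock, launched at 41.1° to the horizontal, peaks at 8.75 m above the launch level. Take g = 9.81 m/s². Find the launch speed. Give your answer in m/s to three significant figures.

19.9 m/s

At the peak v_y = 0, so v_y0 = √(2gH) = √(2 × 9.81 × 8.75) = 13.10 m/s.
v_y0 = v₀ sin θ ⇒ v₀ = 13.10 / sin 41.1° = 19.93 m/s.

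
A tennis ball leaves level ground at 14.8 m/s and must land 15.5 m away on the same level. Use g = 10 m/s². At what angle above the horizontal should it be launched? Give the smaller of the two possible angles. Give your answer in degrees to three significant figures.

22.5°

Level-ground range R = v₀² sin(2θ)/g ⇒ sin(2θ) = gR/v₀² = 10.0 × 15.5 / 14.8² = 0.7076.
2θ = 45.04° or 180° − 45.04° = 135.0°, so θ = 22.52° or 67.48°.
The smaller angle is 22.52°.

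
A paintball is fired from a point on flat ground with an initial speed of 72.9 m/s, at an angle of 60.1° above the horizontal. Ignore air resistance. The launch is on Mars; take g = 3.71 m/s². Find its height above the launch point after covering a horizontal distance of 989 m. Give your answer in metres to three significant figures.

346 m

Horizontal component vₓ = 72.90 cos 60.1° = 36.34 m/s; vertical v_y0 = 72.90 sin 60.1° = 63.20 m/s.
At x = 989 m, t = x/vₓ = 989/36.34 = 27.22 s.
Height: y = v_y0 t − ½ g t² = 63.20 × 27.22 − 1.855 × 27.22² = 1720 − 1374 = 346.0 m.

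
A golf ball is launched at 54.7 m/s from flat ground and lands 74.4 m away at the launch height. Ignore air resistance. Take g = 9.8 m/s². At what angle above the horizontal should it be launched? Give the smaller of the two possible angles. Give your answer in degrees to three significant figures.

From R = (v₀²/g) sin 2θ: sin 2θ = 9.80 × 74.4 / 2992.1 = 0.2437.
2θ = 14.10° or 180° − 14.10° = 165.9°, so θ = 7.052° or 82.95°.
The smaller angle is 7.052°.

7.05°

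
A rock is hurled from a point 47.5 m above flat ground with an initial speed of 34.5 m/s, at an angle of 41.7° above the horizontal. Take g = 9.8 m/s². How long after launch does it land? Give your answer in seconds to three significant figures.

Resolve: vₓ = 34.50 cos 41.7° = 25.76 m/s and v_y0 = 34.50 sin 41.7° = 22.95 m/s.
Vertical motion (up positive, ground at y = 0): 4.900 t² − (22.95) t − 47.5 = 0, so t = (22.95 + √(22.95² + 2·9.80·47.5)) / 9.80 = (22.95 + 38.18) / 9.80 = 6.238 s.

6.24 s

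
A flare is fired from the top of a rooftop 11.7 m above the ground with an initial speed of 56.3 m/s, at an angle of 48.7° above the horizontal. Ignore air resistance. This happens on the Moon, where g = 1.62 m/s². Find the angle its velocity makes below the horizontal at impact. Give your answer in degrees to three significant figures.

49.0°

vₓ = 56.30 cos 48.7° = 37.16 m/s; v_y0 = 56.30 sin 48.7° = 42.30 m/s.
Vertical motion (up positive, ground at y = 0): 0.8100 t² − (42.30) t − 11.7 = 0, so t = (42.30 + √(42.30² + 2·1.62·11.7)) / 1.62 = (42.30 + 42.74) / 1.62 = 52.49 s.
At impact: v_y = v_y0 − g t = −42.74 m/s; vₓ = 37.16 m/s.
Angle below horizontal: arctan(|v_y|/vₓ) = arctan(42.74/37.16) = 49.00°.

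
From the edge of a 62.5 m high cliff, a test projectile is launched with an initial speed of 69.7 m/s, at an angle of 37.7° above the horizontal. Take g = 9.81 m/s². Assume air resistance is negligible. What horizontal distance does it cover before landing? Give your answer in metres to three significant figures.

550 m

Components: vₓ = 69.70 cos 37.7° = 55.15 m/s, v_y0 = 69.70 sin 37.7° = 42.62 m/s.
The projectile lands when y = 62.5 + (42.62) t − ½·9.81·t² = 0. Positive root: t = (42.62 + √(42.62² + 2·9.81·62.5)) / 9.81 = (42.62 + 55.16) / 9.81 = 9.968 s.
Horizontal distance: R = vₓ t = 55.15 × 9.968 = 549.7 m.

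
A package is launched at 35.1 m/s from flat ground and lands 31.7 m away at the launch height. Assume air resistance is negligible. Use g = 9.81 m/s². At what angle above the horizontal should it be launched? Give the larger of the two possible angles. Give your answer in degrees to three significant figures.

82.7°

R = v₀² sin 2θ / g gives sin 2θ = gR/v₀² = 9.81·31.7/35.1² = 0.2524.
2θ = 14.62° or 180° − 14.62° = 165.4°, so θ = 7.310° or 82.69°.
The larger angle is 82.69°.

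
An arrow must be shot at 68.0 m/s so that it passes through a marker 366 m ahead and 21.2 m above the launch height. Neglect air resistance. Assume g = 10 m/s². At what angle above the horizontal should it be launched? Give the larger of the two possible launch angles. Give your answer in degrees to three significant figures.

Trajectory: y = x tanθ − g x² (1 + tan²θ)/(2v₀²). With x = 366, y = 21.2, v₀ = 68.0, g = 10.0:
144.8 tan²θ − 366 tanθ + (166.0) = 0.
tanθ = [366 ± √(366² − 4 × 144.8 × (166.0))] / (2 × 144.8) = (366 ± 194.3) / 289.7, giving tanθ = 0.5927 or 1.934.
θ = 30.66° or 62.66°; the larger is 62.66°.

62.7°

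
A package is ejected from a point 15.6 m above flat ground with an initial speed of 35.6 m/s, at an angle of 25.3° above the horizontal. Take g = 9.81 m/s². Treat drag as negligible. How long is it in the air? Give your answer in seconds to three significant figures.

Resolve: vₓ = 35.60 cos 25.3° = 32.19 m/s and v_y0 = 35.60 sin 25.3° = 15.21 m/s.
With up positive and y = 0 at the ground: y(t) = 15.6 + (15.21) t − 4.905 t². Setting y = 0 and taking the positive root: t = [15.21 + √(15.21² + 2·9.81·15.6)] / 9.81 = (15.21 + 23.18) / 9.81 = 3.914 s.

3.91 s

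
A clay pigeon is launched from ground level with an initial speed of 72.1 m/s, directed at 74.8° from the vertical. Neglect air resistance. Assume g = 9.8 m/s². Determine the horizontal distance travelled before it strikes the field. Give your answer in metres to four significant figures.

268.4 m

Resolve: vₓ = 72.10 sin 74.8° = 69.58 m/s and v_y0 = 72.10 cos 74.8° = 18.90 m/s.
Flight time T = 2 v_y0 / g = 3.858 s.
Horizontal distance R = vₓ T = 69.58 × 3.858 = 268.4 m.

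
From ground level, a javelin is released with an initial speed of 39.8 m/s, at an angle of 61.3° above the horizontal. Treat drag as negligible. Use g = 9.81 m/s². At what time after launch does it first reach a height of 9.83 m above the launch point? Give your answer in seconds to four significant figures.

0.2937 s

Components: vₓ = 39.80 cos 61.3° = 19.11 m/s, v_y0 = 39.80 sin 61.3° = 34.91 m/s.
Set y = v_y0 t − ½ g t² = 9.83: 4.905 t² − 34.91 t + 9.83 = 0.
t = [34.91 ± √(34.91² − 2·9.81·9.83)] / 9.81 = (34.91 ± 32.03) / 9.81, so t = 0.2937 s or t = 6.824 s.
The first (ascending) time is 0.2937 s.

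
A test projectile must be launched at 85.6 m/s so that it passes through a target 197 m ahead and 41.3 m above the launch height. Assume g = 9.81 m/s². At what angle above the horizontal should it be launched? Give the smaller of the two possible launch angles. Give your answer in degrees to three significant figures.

19.7°

Trajectory: y = x tanθ − g x² (1 + tan²θ)/(2v₀²). With x = 197, y = 41.3, v₀ = 85.6, g = 9.81:
25.98 tan²θ − 197 tanθ + (67.28) = 0.
tanθ = [197 ± √(197² − 4 × 25.98 × (67.28))] / (2 × 25.98) = (197 ± 178.4) / 51.96, giving tanθ = 0.3585 or 7.225.
θ = 19.72° or 82.12°; the smaller is 19.72°.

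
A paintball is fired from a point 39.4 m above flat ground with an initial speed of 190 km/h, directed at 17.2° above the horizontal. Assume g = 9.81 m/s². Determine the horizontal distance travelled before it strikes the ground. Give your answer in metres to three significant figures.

244 m

Convert: 190 km/h = 190/3.6 = 52.78 m/s.
Resolve: vₓ = 52.78 cos 17.2° = 50.42 m/s and v_y0 = 52.78 sin 17.2° = 15.61 m/s.
Vertical motion (up positive, ground at y = 0): 4.905 t² − (15.61) t − 39.4 = 0, so t = (15.61 + √(15.61² + 2·9.81·39.4)) / 9.81 = (15.61 + 31.88) / 9.81 = 4.841 s.
Horizontal distance: R = vₓ t = 50.42 × 4.841 = 244.1 m.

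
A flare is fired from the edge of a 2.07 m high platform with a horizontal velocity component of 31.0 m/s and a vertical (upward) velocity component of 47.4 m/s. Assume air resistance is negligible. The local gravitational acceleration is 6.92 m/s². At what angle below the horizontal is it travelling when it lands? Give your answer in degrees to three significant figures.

57.0°

With up positive and y = 0 at the ground: y(t) = 2.07 + (47.40) t − 3.460 t². Setting y = 0 and taking the positive root: t = [47.40 + √(47.40² + 2·6.92·2.07)] / 6.92 = (47.40 + 47.70) / 6.92 = 13.74 s.
At impact: v_y = v_y0 − g t = −47.70 m/s; vₓ = 31.00 m/s.
Angle below horizontal: arctan(|v_y|/vₓ) = arctan(47.70/31.00) = 56.98°.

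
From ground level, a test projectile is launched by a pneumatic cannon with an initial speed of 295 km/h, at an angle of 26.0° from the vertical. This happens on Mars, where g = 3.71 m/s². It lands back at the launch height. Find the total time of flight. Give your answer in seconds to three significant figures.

39.7 s

Convert: 295 km/h = 295/3.6 = 81.94 m/s.
vₓ = 81.94 sin 26.0° = 35.92 m/s; v_y0 = 81.94 cos 26.0° = 73.65 m/s.
Landing at launch height ⇒ T = 2 v_y0 / g = 2 × 73.65 / 3.71 = 39.70 s.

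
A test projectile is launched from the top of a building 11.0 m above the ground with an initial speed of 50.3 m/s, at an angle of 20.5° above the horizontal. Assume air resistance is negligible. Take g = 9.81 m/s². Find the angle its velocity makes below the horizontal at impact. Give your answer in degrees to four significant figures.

Resolve: vₓ = 50.30 cos 20.5° = 47.11 m/s and v_y0 = 50.30 sin 20.5° = 17.62 m/s.
With up positive and y = 0 at the ground: y(t) = 11.0 + (17.62) t − 4.905 t². Setting y = 0 and taking the positive root: t = [17.62 + √(17.62² + 2·9.81·11.0)] / 9.81 = (17.62 + 22.94) / 9.81 = 4.134 s.
At impact: v_y = v_y0 − g t = −22.94 m/s; vₓ = 47.11 m/s.
Angle below horizontal: arctan(|v_y|/vₓ) = arctan(22.94/47.11) = 25.96°.

25.96°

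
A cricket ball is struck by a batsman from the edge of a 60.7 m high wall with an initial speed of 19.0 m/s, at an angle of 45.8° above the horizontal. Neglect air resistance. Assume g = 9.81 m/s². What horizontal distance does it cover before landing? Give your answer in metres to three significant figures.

Components: vₓ = 19.00 cos 45.8° = 13.25 m/s, v_y0 = 19.00 sin 45.8° = 13.62 m/s.
With up positive and y = 0 at the ground: y(t) = 60.7 + (13.62) t − 4.905 t². Setting y = 0 and taking the positive root: t = [13.62 + √(13.62² + 2·9.81·60.7)] / 9.81 = (13.62 + 37.10) / 9.81 = 5.170 s.
Horizontal distance: R = vₓ t = 13.25 × 5.170 = 68.49 m.

68.5 m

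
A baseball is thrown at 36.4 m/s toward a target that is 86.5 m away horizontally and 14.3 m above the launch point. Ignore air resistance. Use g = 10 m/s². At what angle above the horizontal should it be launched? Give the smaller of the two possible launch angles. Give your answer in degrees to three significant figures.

31.6°

Trajectory: y = x tanθ − g x² (1 + tan²θ)/(2v₀²). With x = 86.5, y = 14.3, v₀ = 36.4, g = 10.0:
28.24 tan²θ − 86.5 tanθ + (42.54) = 0.
tanθ = [86.5 ± √(86.5² − 4 × 28.24 × (42.54))] / (2 × 28.24) = (86.5 ± 51.75) / 56.47, giving tanθ = 0.6153 or 2.448.
θ = 31.61° or 67.78°; the smaller is 31.61°.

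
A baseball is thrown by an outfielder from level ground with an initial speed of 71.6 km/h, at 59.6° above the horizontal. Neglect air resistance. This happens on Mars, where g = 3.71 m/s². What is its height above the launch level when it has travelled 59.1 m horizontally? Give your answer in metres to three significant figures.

Convert: 71.6 km/h = 71.6/3.6 = 19.89 m/s.
Horizontal component vₓ = 19.89 cos 59.6° = 10.06 m/s; vertical v_y0 = 19.89 sin 59.6° = 17.15 m/s.
At x = 59.1 m, t = x/vₓ = 59.1/10.06 = 5.872 s.
Height: y = v_y0 t − ½ g t² = 17.15 × 5.872 − 1.855 × 5.872² = 100.7 − 63.96 = 36.77 m.

36.8 m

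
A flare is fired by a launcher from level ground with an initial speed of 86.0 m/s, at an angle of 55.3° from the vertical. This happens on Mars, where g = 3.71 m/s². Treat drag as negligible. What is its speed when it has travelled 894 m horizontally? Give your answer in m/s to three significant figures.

70.7 m/s

Horizontal component vₓ = 86.00 sin 55.3° = 70.70 m/s; vertical v_y0 = 86.00 cos 55.3° = 48.96 m/s.
Time to reach x = 894 m: t = x/vₓ = 894/70.70 = 12.64 s.
Vertical velocity there: v_y = v_y0 − g t = 48.96 − 3.71 × 12.64 = 2.048 m/s.
Speed: √(vₓ² + v_y²) = √(70.70² + 2.048²) = 70.73 m/s.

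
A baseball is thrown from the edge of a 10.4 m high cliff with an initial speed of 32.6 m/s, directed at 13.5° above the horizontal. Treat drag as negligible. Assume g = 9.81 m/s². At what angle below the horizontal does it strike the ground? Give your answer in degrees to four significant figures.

vₓ = 32.60 cos 13.5° = 31.70 m/s; v_y0 = 32.60 sin 13.5° = 7.610 m/s.
Vertical motion (up positive, ground at y = 0): 4.905 t² − (7.610) t − 10.4 = 0, so t = (7.610 + √(7.610² + 2·9.81·10.4)) / 9.81 = (7.610 + 16.19) / 9.81 = 2.426 s.
At impact: v_y = v_y0 − g t = −16.19 m/s; vₓ = 31.70 m/s.
Angle below horizontal: arctan(|v_y|/vₓ) = arctan(16.19/31.70) = 27.05°.

27.05°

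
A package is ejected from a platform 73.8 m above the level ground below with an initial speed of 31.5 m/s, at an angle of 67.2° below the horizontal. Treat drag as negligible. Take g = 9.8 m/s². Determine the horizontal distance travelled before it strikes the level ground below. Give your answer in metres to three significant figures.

Horizontal component vₓ = 31.50 cos 67.2° = 12.21 m/s; vertical v_y0 = −29.04 m/s (downward).
With up positive and y = 0 at the ground: y(t) = 73.8 + (−29.04) t − 4.900 t². Setting y = 0 and taking the positive root: t = [−29.04 + √(29.04² + 2·9.80·73.8)] / 9.80 = (−29.04 + 47.85) / 9.80 = 1.920 s.
Horizontal distance: R = vₓ t = 12.21 × 1.920 = 23.43 m.

23.4 m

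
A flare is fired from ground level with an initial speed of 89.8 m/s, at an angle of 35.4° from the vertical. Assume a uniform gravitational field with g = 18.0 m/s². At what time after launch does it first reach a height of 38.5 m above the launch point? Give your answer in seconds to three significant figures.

0.565 s

Horizontal component vₓ = 89.80 sin 35.4° = 52.02 m/s; vertical v_y0 = 89.80 cos 35.4° = 73.20 m/s.
Set y = v_y0 t − ½ g t² = 38.5: 9.000 t² − 73.20 t + 38.5 = 0.
Quadratic formula: t = (73.20 ± √3972.0) / 18.0 = (73.20 ± 63.02) / 18.0 → t = 0.5653 s or 7.568 s.
The first (ascending) time is 0.5653 s.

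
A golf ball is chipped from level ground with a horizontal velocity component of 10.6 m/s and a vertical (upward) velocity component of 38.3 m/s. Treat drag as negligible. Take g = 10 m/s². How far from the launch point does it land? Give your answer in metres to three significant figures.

Time aloft: T = 2 v_y0 / g = 2 × 38.30 / 10.0 = 7.660 s.
Range: R = vₓ T = 10.60 × 7.660 = 81.20 m.

81.2 m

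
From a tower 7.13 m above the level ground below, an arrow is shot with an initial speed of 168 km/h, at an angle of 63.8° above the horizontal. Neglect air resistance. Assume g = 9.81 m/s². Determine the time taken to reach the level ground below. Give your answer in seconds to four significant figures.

Convert: 168 km/h = 168/3.6 = 46.67 m/s.
Horizontal component vₓ = 46.67 cos 63.8° = 20.60 m/s; vertical v_y0 = 46.67 sin 63.8° = 41.87 m/s.
Vertical motion (up positive, ground at y = 0): 4.905 t² − (41.87) t − 7.13 = 0, so t = (41.87 + √(41.87² + 2·9.81·7.13)) / 9.81 = (41.87 + 43.51) / 9.81 = 8.704 s.

8.704 s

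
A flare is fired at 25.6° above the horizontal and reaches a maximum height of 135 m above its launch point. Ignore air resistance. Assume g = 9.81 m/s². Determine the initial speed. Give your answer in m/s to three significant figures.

119 m/s

At the peak v_y = 0, so v_y0 = √(2gH) = √(2 × 9.81 × 135) = 51.47 m/s.
v_y0 = v₀ sin θ ⇒ v₀ = 51.47 / sin 25.6° = 119.1 m/s.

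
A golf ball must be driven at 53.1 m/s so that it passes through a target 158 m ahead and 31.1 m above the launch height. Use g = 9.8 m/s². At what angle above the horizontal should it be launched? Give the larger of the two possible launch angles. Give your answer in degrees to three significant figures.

72.0°

Trajectory: y = x tanθ − g x² (1 + tan²θ)/(2v₀²). With x = 158, y = 31.1, v₀ = 53.1, g = 9.80:
43.38 tan²θ − 158 tanθ + (74.48) = 0.
tanθ = [158 ± √(158² − 4 × 43.38 × (74.48))] / (2 × 43.38) = (158 ± 109.7) / 86.77, giving tanθ = 0.5564 or 3.086.
θ = 29.09° or 72.04°; the larger is 72.04°.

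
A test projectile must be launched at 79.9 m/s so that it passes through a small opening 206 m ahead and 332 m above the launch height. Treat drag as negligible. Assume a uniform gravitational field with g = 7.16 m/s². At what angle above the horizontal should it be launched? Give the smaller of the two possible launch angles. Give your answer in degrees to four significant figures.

67.24°

Trajectory: y = x tanθ − g x² (1 + tan²θ)/(2v₀²). With x = 206, y = 332, v₀ = 79.9, g = 7.16:
23.80 tan²θ − 206 tanθ + (355.8) = 0.
tanθ = [206 ± √(206² − 4 × 23.80 × (355.8))] / (2 × 23.80) = (206 ± 92.56) / 47.59, giving tanθ = 2.383 or 6.273.
θ = 67.24° or 80.94°; the smaller is 67.24°.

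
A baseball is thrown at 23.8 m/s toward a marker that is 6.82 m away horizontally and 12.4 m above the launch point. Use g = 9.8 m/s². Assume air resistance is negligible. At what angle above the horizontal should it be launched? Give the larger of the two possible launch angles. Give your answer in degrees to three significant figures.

Trajectory: y = x tanθ − g x² (1 + tan²θ)/(2v₀²). With x = 6.82, y = 12.4, v₀ = 23.8, g = 9.80:
0.4024 tan²θ − 6.82 tanθ + (12.80) = 0.
tanθ = [6.82 ± √(6.82² − 4 × 0.4024 × (12.80))] / (2 × 0.4024) = (6.82 ± 5.090) / 0.8047, giving tanθ = 2.150 or 14.80.
θ = 65.05° or 86.13°; the larger is 86.13°.

86.1°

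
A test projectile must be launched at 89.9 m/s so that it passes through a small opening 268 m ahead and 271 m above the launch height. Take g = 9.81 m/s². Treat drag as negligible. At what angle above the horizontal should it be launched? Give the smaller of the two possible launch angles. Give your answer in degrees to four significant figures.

Trajectory: y = x tanθ − g x² (1 + tan²θ)/(2v₀²). With x = 268, y = 271, v₀ = 89.9, g = 9.81:
43.59 tan²θ − 268 tanθ + (314.6) = 0.
tanθ = [268 ± √(268² − 4 × 43.59 × (314.6))] / (2 × 43.59) = (268 ± 130.3) / 87.18, giving tanθ = 1.580 or 4.568.
θ = 57.67° or 77.65°; the smaller is 57.67°.

57.67°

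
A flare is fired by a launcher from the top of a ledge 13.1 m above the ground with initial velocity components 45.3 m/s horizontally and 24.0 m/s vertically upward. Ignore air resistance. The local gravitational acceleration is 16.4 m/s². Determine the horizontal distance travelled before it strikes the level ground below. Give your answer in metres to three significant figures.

154 m

With up positive and y = 0 at the ground: y(t) = 13.1 + (24.00) t − 8.200 t². Setting y = 0 and taking the positive root: t = [24.00 + √(24.00² + 2·16.4·13.1)] / 16.4 = (24.00 + 31.71) / 16.4 = 3.397 s.
Horizontal distance: R = vₓ t = 45.30 × 3.397 = 153.9 m.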